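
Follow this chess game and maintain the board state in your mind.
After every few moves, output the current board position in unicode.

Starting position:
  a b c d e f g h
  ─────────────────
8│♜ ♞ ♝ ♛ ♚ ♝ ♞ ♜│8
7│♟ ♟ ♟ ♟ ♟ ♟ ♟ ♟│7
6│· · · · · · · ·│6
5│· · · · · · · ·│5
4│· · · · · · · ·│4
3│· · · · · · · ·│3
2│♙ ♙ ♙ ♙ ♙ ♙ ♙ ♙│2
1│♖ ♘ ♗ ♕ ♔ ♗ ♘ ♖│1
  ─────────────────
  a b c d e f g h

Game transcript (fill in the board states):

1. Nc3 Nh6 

  a b c d e f g h
  ─────────────────
8│♜ ♞ ♝ ♛ ♚ ♝ · ♜│8
7│♟ ♟ ♟ ♟ ♟ ♟ ♟ ♟│7
6│· · · · · · · ♞│6
5│· · · · · · · ·│5
4│· · · · · · · ·│4
3│· · ♘ · · · · ·│3
2│♙ ♙ ♙ ♙ ♙ ♙ ♙ ♙│2
1│♖ · ♗ ♕ ♔ ♗ ♘ ♖│1
  ─────────────────
  a b c d e f g h

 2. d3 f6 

  a b c d e f g h
  ─────────────────
8│♜ ♞ ♝ ♛ ♚ ♝ · ♜│8
7│♟ ♟ ♟ ♟ ♟ · ♟ ♟│7
6│· · · · · ♟ · ♞│6
5│· · · · · · · ·│5
4│· · · · · · · ·│4
3│· · ♘ ♙ · · · ·│3
2│♙ ♙ ♙ · ♙ ♙ ♙ ♙│2
1│♖ · ♗ ♕ ♔ ♗ ♘ ♖│1
  ─────────────────
  a b c d e f g h

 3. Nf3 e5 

  a b c d e f g h
  ─────────────────
8│♜ ♞ ♝ ♛ ♚ ♝ · ♜│8
7│♟ ♟ ♟ ♟ · · ♟ ♟│7
6│· · · · · ♟ · ♞│6
5│· · · · ♟ · · ·│5
4│· · · · · · · ·│4
3│· · ♘ ♙ · ♘ · ·│3
2│♙ ♙ ♙ · ♙ ♙ ♙ ♙│2
1│♖ · ♗ ♕ ♔ ♗ · ♖│1
  ─────────────────
  a b c d e f g h

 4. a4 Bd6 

  a b c d e f g h
  ─────────────────
8│♜ ♞ ♝ ♛ ♚ · · ♜│8
7│♟ ♟ ♟ ♟ · · ♟ ♟│7
6│· · · ♝ · ♟ · ♞│6
5│· · · · ♟ · · ·│5
4│♙ · · · · · · ·│4
3│· · ♘ ♙ · ♘ · ·│3
2│· ♙ ♙ · ♙ ♙ ♙ ♙│2
1│♖ · ♗ ♕ ♔ ♗ · ♖│1
  ─────────────────
  a b c d e f g h

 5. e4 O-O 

  a b c d e f g h
  ─────────────────
8│♜ ♞ ♝ ♛ · ♜ ♚ ·│8
7│♟ ♟ ♟ ♟ · · ♟ ♟│7
6│· · · ♝ · ♟ · ♞│6
5│· · · · ♟ · · ·│5
4│♙ · · · ♙ · · ·│4
3│· · ♘ ♙ · ♘ · ·│3
2│· ♙ ♙ · · ♙ ♙ ♙│2
1│♖ · ♗ ♕ ♔ ♗ · ♖│1
  ─────────────────
  a b c d e f g h



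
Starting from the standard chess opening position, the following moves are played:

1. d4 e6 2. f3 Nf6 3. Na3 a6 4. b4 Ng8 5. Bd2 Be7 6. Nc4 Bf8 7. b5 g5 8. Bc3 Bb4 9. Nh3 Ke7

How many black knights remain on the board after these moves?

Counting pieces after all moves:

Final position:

  a b c d e f g h
  ─────────────────
8│♜ ♞ ♝ ♛ · · ♞ ♜│8
7│· ♟ ♟ ♟ ♚ ♟ · ♟│7
6│♟ · · · ♟ · · ·│6
5│· ♙ · · · · ♟ ·│5
4│· ♝ ♘ ♙ · · · ·│4
3│· · ♗ · · ♙ · ♘│3
2│♙ · ♙ · ♙ · ♙ ♙│2
1│♖ · · ♕ ♔ ♗ · ♖│1
  ─────────────────
  a b c d e f g h


2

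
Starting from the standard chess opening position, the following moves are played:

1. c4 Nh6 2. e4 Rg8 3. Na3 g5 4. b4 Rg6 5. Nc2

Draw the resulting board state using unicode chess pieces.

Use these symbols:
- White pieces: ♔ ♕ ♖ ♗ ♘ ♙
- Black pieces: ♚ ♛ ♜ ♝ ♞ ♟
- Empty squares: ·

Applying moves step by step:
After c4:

♜ ♞ ♝ ♛ ♚ ♝ ♞ ♜
♟ ♟ ♟ ♟ ♟ ♟ ♟ ♟
· · · · · · · ·
· · · · · · · ·
· · ♙ · · · · ·
· · · · · · · ·
♙ ♙ · ♙ ♙ ♙ ♙ ♙
♖ ♘ ♗ ♕ ♔ ♗ ♘ ♖


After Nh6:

♜ ♞ ♝ ♛ ♚ ♝ · ♜
♟ ♟ ♟ ♟ ♟ ♟ ♟ ♟
· · · · · · · ♞
· · · · · · · ·
· · ♙ · · · · ·
· · · · · · · ·
♙ ♙ · ♙ ♙ ♙ ♙ ♙
♖ ♘ ♗ ♕ ♔ ♗ ♘ ♖


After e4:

♜ ♞ ♝ ♛ ♚ ♝ · ♜
♟ ♟ ♟ ♟ ♟ ♟ ♟ ♟
· · · · · · · ♞
· · · · · · · ·
· · ♙ · ♙ · · ·
· · · · · · · ·
♙ ♙ · ♙ · ♙ ♙ ♙
♖ ♘ ♗ ♕ ♔ ♗ ♘ ♖


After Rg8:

♜ ♞ ♝ ♛ ♚ ♝ ♜ ·
♟ ♟ ♟ ♟ ♟ ♟ ♟ ♟
· · · · · · · ♞
· · · · · · · ·
· · ♙ · ♙ · · ·
· · · · · · · ·
♙ ♙ · ♙ · ♙ ♙ ♙
♖ ♘ ♗ ♕ ♔ ♗ ♘ ♖


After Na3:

♜ ♞ ♝ ♛ ♚ ♝ ♜ ·
♟ ♟ ♟ ♟ ♟ ♟ ♟ ♟
· · · · · · · ♞
· · · · · · · ·
· · ♙ · ♙ · · ·
♘ · · · · · · ·
♙ ♙ · ♙ · ♙ ♙ ♙
♖ · ♗ ♕ ♔ ♗ ♘ ♖


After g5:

♜ ♞ ♝ ♛ ♚ ♝ ♜ ·
♟ ♟ ♟ ♟ ♟ ♟ · ♟
· · · · · · · ♞
· · · · · · ♟ ·
· · ♙ · ♙ · · ·
♘ · · · · · · ·
♙ ♙ · ♙ · ♙ ♙ ♙
♖ · ♗ ♕ ♔ ♗ ♘ ♖


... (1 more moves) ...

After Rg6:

♜ ♞ ♝ ♛ ♚ ♝ · ·
♟ ♟ ♟ ♟ ♟ ♟ · ♟
· · · · · · ♜ ♞
· · · · · · ♟ ·
· ♙ ♙ · ♙ · · ·
♘ · · · · · · ·
♙ · · ♙ · ♙ ♙ ♙
♖ · ♗ ♕ ♔ ♗ ♘ ♖


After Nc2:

♜ ♞ ♝ ♛ ♚ ♝ · ·
♟ ♟ ♟ ♟ ♟ ♟ · ♟
· · · · · · ♜ ♞
· · · · · · ♟ ·
· ♙ ♙ · ♙ · · ·
· · · · · · · ·
♙ · ♘ ♙ · ♙ ♙ ♙
♖ · ♗ ♕ ♔ ♗ ♘ ♖



  a b c d e f g h
  ─────────────────
8│♜ ♞ ♝ ♛ ♚ ♝ · ·│8
7│♟ ♟ ♟ ♟ ♟ ♟ · ♟│7
6│· · · · · · ♜ ♞│6
5│· · · · · · ♟ ·│5
4│· ♙ ♙ · ♙ · · ·│4
3│· · · · · · · ·│3
2│♙ · ♘ ♙ · ♙ ♙ ♙│2
1│♖ · ♗ ♕ ♔ ♗ ♘ ♖│1
  ─────────────────
  a b c d e f g h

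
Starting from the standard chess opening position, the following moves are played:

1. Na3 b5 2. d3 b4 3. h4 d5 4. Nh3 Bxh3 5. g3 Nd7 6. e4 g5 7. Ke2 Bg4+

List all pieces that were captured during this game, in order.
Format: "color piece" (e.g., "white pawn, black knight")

Tracking captures:
  Bxh3: captured white knight

white knight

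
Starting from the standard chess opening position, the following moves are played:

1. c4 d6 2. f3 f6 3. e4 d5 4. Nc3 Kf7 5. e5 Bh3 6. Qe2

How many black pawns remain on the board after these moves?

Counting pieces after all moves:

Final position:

  a b c d e f g h
  ─────────────────
8│♜ ♞ · ♛ · ♝ ♞ ♜│8
7│♟ ♟ ♟ · ♟ ♚ ♟ ♟│7
6│· · · · · ♟ · ·│6
5│· · · ♟ ♙ · · ·│5
4│· · ♙ · · · · ·│4
3│· · ♘ · · ♙ · ♝│3
2│♙ ♙ · ♙ ♕ · ♙ ♙│2
1│♖ · ♗ · ♔ ♗ ♘ ♖│1
  ─────────────────
  a b c d e f g h


8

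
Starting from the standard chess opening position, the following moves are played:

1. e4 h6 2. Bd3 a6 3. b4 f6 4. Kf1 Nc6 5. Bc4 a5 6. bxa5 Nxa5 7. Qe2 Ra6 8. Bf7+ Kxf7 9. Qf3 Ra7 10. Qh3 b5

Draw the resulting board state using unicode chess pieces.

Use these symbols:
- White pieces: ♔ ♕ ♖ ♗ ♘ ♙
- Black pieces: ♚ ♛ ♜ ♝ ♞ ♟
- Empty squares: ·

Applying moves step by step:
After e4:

♜ ♞ ♝ ♛ ♚ ♝ ♞ ♜
♟ ♟ ♟ ♟ ♟ ♟ ♟ ♟
· · · · · · · ·
· · · · · · · ·
· · · · ♙ · · ·
· · · · · · · ·
♙ ♙ ♙ ♙ · ♙ ♙ ♙
♖ ♘ ♗ ♕ ♔ ♗ ♘ ♖


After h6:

♜ ♞ ♝ ♛ ♚ ♝ ♞ ♜
♟ ♟ ♟ ♟ ♟ ♟ ♟ ·
· · · · · · · ♟
· · · · · · · ·
· · · · ♙ · · ·
· · · · · · · ·
♙ ♙ ♙ ♙ · ♙ ♙ ♙
♖ ♘ ♗ ♕ ♔ ♗ ♘ ♖


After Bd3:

♜ ♞ ♝ ♛ ♚ ♝ ♞ ♜
♟ ♟ ♟ ♟ ♟ ♟ ♟ ·
· · · · · · · ♟
· · · · · · · ·
· · · · ♙ · · ·
· · · ♗ · · · ·
♙ ♙ ♙ ♙ · ♙ ♙ ♙
♖ ♘ ♗ ♕ ♔ · ♘ ♖


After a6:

♜ ♞ ♝ ♛ ♚ ♝ ♞ ♜
· ♟ ♟ ♟ ♟ ♟ ♟ ·
♟ · · · · · · ♟
· · · · · · · ·
· · · · ♙ · · ·
· · · ♗ · · · ·
♙ ♙ ♙ ♙ · ♙ ♙ ♙
♖ ♘ ♗ ♕ ♔ · ♘ ♖


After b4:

♜ ♞ ♝ ♛ ♚ ♝ ♞ ♜
· ♟ ♟ ♟ ♟ ♟ ♟ ·
♟ · · · · · · ♟
· · · · · · · ·
· ♙ · · ♙ · · ·
· · · ♗ · · · ·
♙ · ♙ ♙ · ♙ ♙ ♙
♖ ♘ ♗ ♕ ♔ · ♘ ♖


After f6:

♜ ♞ ♝ ♛ ♚ ♝ ♞ ♜
· ♟ ♟ ♟ ♟ · ♟ ·
♟ · · · · ♟ · ♟
· · · · · · · ·
· ♙ · · ♙ · · ·
· · · ♗ · · · ·
♙ · ♙ ♙ · ♙ ♙ ♙
♖ ♘ ♗ ♕ ♔ · ♘ ♖


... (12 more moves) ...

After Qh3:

· · ♝ ♛ · ♝ ♞ ♜
♜ ♟ ♟ ♟ ♟ ♚ ♟ ·
· · · · · ♟ · ♟
♞ · · · · · · ·
· · · · ♙ · · ·
· · · · · · · ♕
♙ · ♙ ♙ · ♙ ♙ ♙
♖ ♘ ♗ · · ♔ ♘ ♖


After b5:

· · ♝ ♛ · ♝ ♞ ♜
♜ · ♟ ♟ ♟ ♚ ♟ ·
· · · · · ♟ · ♟
♞ ♟ · · · · · ·
· · · · ♙ · · ·
· · · · · · · ♕
♙ · ♙ ♙ · ♙ ♙ ♙
♖ ♘ ♗ · · ♔ ♘ ♖



  a b c d e f g h
  ─────────────────
8│· · ♝ ♛ · ♝ ♞ ♜│8
7│♜ · ♟ ♟ ♟ ♚ ♟ ·│7
6│· · · · · ♟ · ♟│6
5│♞ ♟ · · · · · ·│5
4│· · · · ♙ · · ·│4
3│· · · · · · · ♕│3
2│♙ · ♙ ♙ · ♙ ♙ ♙│2
1│♖ ♘ ♗ · · ♔ ♘ ♖│1
  ─────────────────
  a b c d e f g h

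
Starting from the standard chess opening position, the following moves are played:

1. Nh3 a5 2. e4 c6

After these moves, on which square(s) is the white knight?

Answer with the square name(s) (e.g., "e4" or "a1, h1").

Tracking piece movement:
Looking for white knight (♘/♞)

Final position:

  a b c d e f g h
  ─────────────────
8│♜ ♞ ♝ ♛ ♚ ♝ ♞ ♜│8
7│· ♟ · ♟ ♟ ♟ ♟ ♟│7
6│· · ♟ · · · · ·│6
5│♟ · · · · · · ·│5
4│· · · · ♙ · · ·│4
3│· · · · · · · ♘│3
2│♙ ♙ ♙ ♙ · ♙ ♙ ♙│2
1│♖ ♘ ♗ ♕ ♔ ♗ · ♖│1
  ─────────────────
  a b c d e f g h


b1, h3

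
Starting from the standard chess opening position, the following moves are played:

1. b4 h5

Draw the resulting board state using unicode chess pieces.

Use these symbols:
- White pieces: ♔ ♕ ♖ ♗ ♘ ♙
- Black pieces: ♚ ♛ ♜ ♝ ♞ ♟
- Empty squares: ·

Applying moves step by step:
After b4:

♜ ♞ ♝ ♛ ♚ ♝ ♞ ♜
♟ ♟ ♟ ♟ ♟ ♟ ♟ ♟
· · · · · · · ·
· · · · · · · ·
· ♙ · · · · · ·
· · · · · · · ·
♙ · ♙ ♙ ♙ ♙ ♙ ♙
♖ ♘ ♗ ♕ ♔ ♗ ♘ ♖


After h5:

♜ ♞ ♝ ♛ ♚ ♝ ♞ ♜
♟ ♟ ♟ ♟ ♟ ♟ ♟ ·
· · · · · · · ·
· · · · · · · ♟
· ♙ · · · · · ·
· · · · · · · ·
♙ · ♙ ♙ ♙ ♙ ♙ ♙
♖ ♘ ♗ ♕ ♔ ♗ ♘ ♖



  a b c d e f g h
  ─────────────────
8│♜ ♞ ♝ ♛ ♚ ♝ ♞ ♜│8
7│♟ ♟ ♟ ♟ ♟ ♟ ♟ ·│7
6│· · · · · · · ·│6
5│· · · · · · · ♟│5
4│· ♙ · · · · · ·│4
3│· · · · · · · ·│3
2│♙ · ♙ ♙ ♙ ♙ ♙ ♙│2
1│♖ ♘ ♗ ♕ ♔ ♗ ♘ ♖│1
  ─────────────────
  a b c d e f g h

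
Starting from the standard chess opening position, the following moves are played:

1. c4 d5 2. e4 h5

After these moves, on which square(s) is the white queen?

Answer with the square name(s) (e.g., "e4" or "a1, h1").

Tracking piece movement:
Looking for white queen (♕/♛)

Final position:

  a b c d e f g h
  ─────────────────
8│♜ ♞ ♝ ♛ ♚ ♝ ♞ ♜│8
7│♟ ♟ ♟ · ♟ ♟ ♟ ·│7
6│· · · · · · · ·│6
5│· · · ♟ · · · ♟│5
4│· · ♙ · ♙ · · ·│4
3│· · · · · · · ·│3
2│♙ ♙ · ♙ · ♙ ♙ ♙│2
1│♖ ♘ ♗ ♕ ♔ ♗ ♘ ♖│1
  ─────────────────
  a b c d e f g h


d1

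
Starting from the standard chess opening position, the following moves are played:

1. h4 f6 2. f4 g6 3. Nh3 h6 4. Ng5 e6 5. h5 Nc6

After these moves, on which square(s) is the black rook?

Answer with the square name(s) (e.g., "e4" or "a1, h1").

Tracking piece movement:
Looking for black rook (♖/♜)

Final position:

  a b c d e f g h
  ─────────────────
8│♜ · ♝ ♛ ♚ ♝ ♞ ♜│8
7│♟ ♟ ♟ ♟ · · · ·│7
6│· · ♞ · ♟ ♟ ♟ ♟│6
5│· · · · · · ♘ ♙│5
4│· · · · · ♙ · ·│4
3│· · · · · · · ·│3
2│♙ ♙ ♙ ♙ ♙ · ♙ ·│2
1│♖ ♘ ♗ ♕ ♔ ♗ · ♖│1
  ─────────────────
  a b c d e f g h


a8, h8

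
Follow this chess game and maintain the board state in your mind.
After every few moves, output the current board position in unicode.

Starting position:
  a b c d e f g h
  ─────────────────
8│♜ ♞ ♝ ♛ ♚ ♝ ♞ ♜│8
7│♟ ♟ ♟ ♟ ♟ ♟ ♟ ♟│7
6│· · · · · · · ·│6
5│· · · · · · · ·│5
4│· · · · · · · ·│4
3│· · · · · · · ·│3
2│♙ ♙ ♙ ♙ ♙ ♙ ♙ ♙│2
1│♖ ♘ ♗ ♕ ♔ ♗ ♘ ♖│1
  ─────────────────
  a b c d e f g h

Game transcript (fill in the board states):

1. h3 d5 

  a b c d e f g h
  ─────────────────
8│♜ ♞ ♝ ♛ ♚ ♝ ♞ ♜│8
7│♟ ♟ ♟ · ♟ ♟ ♟ ♟│7
6│· · · · · · · ·│6
5│· · · ♟ · · · ·│5
4│· · · · · · · ·│4
3│· · · · · · · ♙│3
2│♙ ♙ ♙ ♙ ♙ ♙ ♙ ·│2
1│♖ ♘ ♗ ♕ ♔ ♗ ♘ ♖│1
  ─────────────────
  a b c d e f g h

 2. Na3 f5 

  a b c d e f g h
  ─────────────────
8│♜ ♞ ♝ ♛ ♚ ♝ ♞ ♜│8
7│♟ ♟ ♟ · ♟ · ♟ ♟│7
6│· · · · · · · ·│6
5│· · · ♟ · ♟ · ·│5
4│· · · · · · · ·│4
3│♘ · · · · · · ♙│3
2│♙ ♙ ♙ ♙ ♙ ♙ ♙ ·│2
1│♖ · ♗ ♕ ♔ ♗ ♘ ♖│1
  ─────────────────
  a b c d e f g h

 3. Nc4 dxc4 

  a b c d e f g h
  ─────────────────
8│♜ ♞ ♝ ♛ ♚ ♝ ♞ ♜│8
7│♟ ♟ ♟ · ♟ · ♟ ♟│7
6│· · · · · · · ·│6
5│· · · · · ♟ · ·│5
4│· · ♟ · · · · ·│4
3│· · · · · · · ♙│3
2│♙ ♙ ♙ ♙ ♙ ♙ ♙ ·│2
1│♖ · ♗ ♕ ♔ ♗ ♘ ♖│1
  ─────────────────
  a b c d e f g h



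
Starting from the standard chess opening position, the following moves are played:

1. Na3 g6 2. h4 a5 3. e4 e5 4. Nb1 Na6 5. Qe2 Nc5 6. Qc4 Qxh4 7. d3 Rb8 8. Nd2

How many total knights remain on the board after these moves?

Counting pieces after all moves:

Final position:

  a b c d e f g h
  ─────────────────
8│· ♜ ♝ · ♚ ♝ ♞ ♜│8
7│· ♟ ♟ ♟ · ♟ · ♟│7
6│· · · · · · ♟ ·│6
5│♟ · ♞ · ♟ · · ·│5
4│· · ♕ · ♙ · · ♛│4
3│· · · ♙ · · · ·│3
2│♙ ♙ ♙ ♘ · ♙ ♙ ·│2
1│♖ · ♗ · ♔ ♗ ♘ ♖│1
  ─────────────────
  a b c d e f g h


4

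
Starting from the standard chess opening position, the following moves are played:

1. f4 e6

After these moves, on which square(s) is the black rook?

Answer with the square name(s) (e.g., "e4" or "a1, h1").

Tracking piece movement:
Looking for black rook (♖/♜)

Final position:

  a b c d e f g h
  ─────────────────
8│♜ ♞ ♝ ♛ ♚ ♝ ♞ ♜│8
7│♟ ♟ ♟ ♟ · ♟ ♟ ♟│7
6│· · · · ♟ · · ·│6
5│· · · · · · · ·│5
4│· · · · · ♙ · ·│4
3│· · · · · · · ·│3
2│♙ ♙ ♙ ♙ ♙ · ♙ ♙│2
1│♖ ♘ ♗ ♕ ♔ ♗ ♘ ♖│1
  ─────────────────
  a b c d e f g h


a8, h8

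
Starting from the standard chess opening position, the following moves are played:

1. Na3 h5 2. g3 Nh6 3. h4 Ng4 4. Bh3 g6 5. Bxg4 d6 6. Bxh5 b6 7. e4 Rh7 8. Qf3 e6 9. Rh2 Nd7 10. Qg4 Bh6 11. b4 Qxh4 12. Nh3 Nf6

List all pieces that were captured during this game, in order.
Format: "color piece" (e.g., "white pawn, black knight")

Tracking captures:
  Bxg4: captured black knight
  Bxh5: captured black pawn
  Qxh4: captured white pawn

black knight, black pawn, white pawn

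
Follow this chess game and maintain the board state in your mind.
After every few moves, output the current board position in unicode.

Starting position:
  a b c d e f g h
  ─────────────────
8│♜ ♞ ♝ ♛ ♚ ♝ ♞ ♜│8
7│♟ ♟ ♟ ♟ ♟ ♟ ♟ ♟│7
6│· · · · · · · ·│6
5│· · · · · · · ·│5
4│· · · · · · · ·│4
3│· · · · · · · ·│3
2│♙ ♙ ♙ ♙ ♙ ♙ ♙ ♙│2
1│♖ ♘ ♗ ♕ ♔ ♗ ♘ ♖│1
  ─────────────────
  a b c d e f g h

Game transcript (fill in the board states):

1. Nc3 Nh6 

  a b c d e f g h
  ─────────────────
8│♜ ♞ ♝ ♛ ♚ ♝ · ♜│8
7│♟ ♟ ♟ ♟ ♟ ♟ ♟ ♟│7
6│· · · · · · · ♞│6
5│· · · · · · · ·│5
4│· · · · · · · ·│4
3│· · ♘ · · · · ·│3
2│♙ ♙ ♙ ♙ ♙ ♙ ♙ ♙│2
1│♖ · ♗ ♕ ♔ ♗ ♘ ♖│1
  ─────────────────
  a b c d e f g h

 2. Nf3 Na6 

  a b c d e f g h
  ─────────────────
8│♜ · ♝ ♛ ♚ ♝ · ♜│8
7│♟ ♟ ♟ ♟ ♟ ♟ ♟ ♟│7
6│♞ · · · · · · ♞│6
5│· · · · · · · ·│5
4│· · · · · · · ·│4
3│· · ♘ · · ♘ · ·│3
2│♙ ♙ ♙ ♙ ♙ ♙ ♙ ♙│2
1│♖ · ♗ ♕ ♔ ♗ · ♖│1
  ─────────────────
  a b c d e f g h

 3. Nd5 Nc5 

  a b c d e f g h
  ─────────────────
8│♜ · ♝ ♛ ♚ ♝ · ♜│8
7│♟ ♟ ♟ ♟ ♟ ♟ ♟ ♟│7
6│· · · · · · · ♞│6
5│· · ♞ ♘ · · · ·│5
4│· · · · · · · ·│4
3│· · · · · ♘ · ·│3
2│♙ ♙ ♙ ♙ ♙ ♙ ♙ ♙│2
1│♖ · ♗ ♕ ♔ ♗ · ♖│1
  ─────────────────
  a b c d e f g h

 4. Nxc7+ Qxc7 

  a b c d e f g h
  ─────────────────
8│♜ · ♝ · ♚ ♝ · ♜│8
7│♟ ♟ ♛ ♟ ♟ ♟ ♟ ♟│7
6│· · · · · · · ♞│6
5│· · ♞ · · · · ·│5
4│· · · · · · · ·│4
3│· · · · · ♘ · ·│3
2│♙ ♙ ♙ ♙ ♙ ♙ ♙ ♙│2
1│♖ · ♗ ♕ ♔ ♗ · ♖│1
  ─────────────────
  a b c d e f g h



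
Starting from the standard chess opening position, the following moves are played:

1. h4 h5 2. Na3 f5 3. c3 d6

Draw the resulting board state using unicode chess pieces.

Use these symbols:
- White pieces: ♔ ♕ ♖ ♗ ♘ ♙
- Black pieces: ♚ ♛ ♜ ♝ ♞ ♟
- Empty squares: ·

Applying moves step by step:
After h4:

♜ ♞ ♝ ♛ ♚ ♝ ♞ ♜
♟ ♟ ♟ ♟ ♟ ♟ ♟ ♟
· · · · · · · ·
· · · · · · · ·
· · · · · · · ♙
· · · · · · · ·
♙ ♙ ♙ ♙ ♙ ♙ ♙ ·
♖ ♘ ♗ ♕ ♔ ♗ ♘ ♖


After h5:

♜ ♞ ♝ ♛ ♚ ♝ ♞ ♜
♟ ♟ ♟ ♟ ♟ ♟ ♟ ·
· · · · · · · ·
· · · · · · · ♟
· · · · · · · ♙
· · · · · · · ·
♙ ♙ ♙ ♙ ♙ ♙ ♙ ·
♖ ♘ ♗ ♕ ♔ ♗ ♘ ♖


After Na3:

♜ ♞ ♝ ♛ ♚ ♝ ♞ ♜
♟ ♟ ♟ ♟ ♟ ♟ ♟ ·
· · · · · · · ·
· · · · · · · ♟
· · · · · · · ♙
♘ · · · · · · ·
♙ ♙ ♙ ♙ ♙ ♙ ♙ ·
♖ · ♗ ♕ ♔ ♗ ♘ ♖


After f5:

♜ ♞ ♝ ♛ ♚ ♝ ♞ ♜
♟ ♟ ♟ ♟ ♟ · ♟ ·
· · · · · · · ·
· · · · · ♟ · ♟
· · · · · · · ♙
♘ · · · · · · ·
♙ ♙ ♙ ♙ ♙ ♙ ♙ ·
♖ · ♗ ♕ ♔ ♗ ♘ ♖


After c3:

♜ ♞ ♝ ♛ ♚ ♝ ♞ ♜
♟ ♟ ♟ ♟ ♟ · ♟ ·
· · · · · · · ·
· · · · · ♟ · ♟
· · · · · · · ♙
♘ · ♙ · · · · ·
♙ ♙ · ♙ ♙ ♙ ♙ ·
♖ · ♗ ♕ ♔ ♗ ♘ ♖


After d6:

♜ ♞ ♝ ♛ ♚ ♝ ♞ ♜
♟ ♟ ♟ · ♟ · ♟ ·
· · · ♟ · · · ·
· · · · · ♟ · ♟
· · · · · · · ♙
♘ · ♙ · · · · ·
♙ ♙ · ♙ ♙ ♙ ♙ ·
♖ · ♗ ♕ ♔ ♗ ♘ ♖



  a b c d e f g h
  ─────────────────
8│♜ ♞ ♝ ♛ ♚ ♝ ♞ ♜│8
7│♟ ♟ ♟ · ♟ · ♟ ·│7
6│· · · ♟ · · · ·│6
5│· · · · · ♟ · ♟│5
4│· · · · · · · ♙│4
3│♘ · ♙ · · · · ·│3
2│♙ ♙ · ♙ ♙ ♙ ♙ ·│2
1│♖ · ♗ ♕ ♔ ♗ ♘ ♖│1
  ─────────────────
  a b c d e f g h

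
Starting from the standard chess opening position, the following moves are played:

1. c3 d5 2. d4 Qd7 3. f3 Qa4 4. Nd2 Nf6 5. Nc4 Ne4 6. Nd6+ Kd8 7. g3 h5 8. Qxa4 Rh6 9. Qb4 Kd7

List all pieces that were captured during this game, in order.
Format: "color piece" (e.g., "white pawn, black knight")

Tracking captures:
  Qxa4: captured black queen

black queen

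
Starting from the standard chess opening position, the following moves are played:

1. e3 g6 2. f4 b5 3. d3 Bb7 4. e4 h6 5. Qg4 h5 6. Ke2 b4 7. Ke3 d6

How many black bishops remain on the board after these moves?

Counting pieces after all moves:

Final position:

  a b c d e f g h
  ─────────────────
8│♜ ♞ · ♛ ♚ ♝ ♞ ♜│8
7│♟ ♝ ♟ · ♟ ♟ · ·│7
6│· · · ♟ · · ♟ ·│6
5│· · · · · · · ♟│5
4│· ♟ · · ♙ ♙ ♕ ·│4
3│· · · ♙ ♔ · · ·│3
2│♙ ♙ ♙ · · · ♙ ♙│2
1│♖ ♘ ♗ · · ♗ ♘ ♖│1
  ─────────────────
  a b c d e f g h


2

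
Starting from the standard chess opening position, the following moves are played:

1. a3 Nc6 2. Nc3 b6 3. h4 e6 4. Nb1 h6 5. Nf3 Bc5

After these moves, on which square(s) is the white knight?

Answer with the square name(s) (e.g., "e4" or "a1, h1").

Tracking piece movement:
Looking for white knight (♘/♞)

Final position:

  a b c d e f g h
  ─────────────────
8│♜ · ♝ ♛ ♚ · ♞ ♜│8
7│♟ · ♟ ♟ · ♟ ♟ ·│7
6│· ♟ ♞ · ♟ · · ♟│6
5│· · ♝ · · · · ·│5
4│· · · · · · · ♙│4
3│♙ · · · · ♘ · ·│3
2│· ♙ ♙ ♙ ♙ ♙ ♙ ·│2
1│♖ ♘ ♗ ♕ ♔ ♗ · ♖│1
  ─────────────────
  a b c d e f g h


b1, f3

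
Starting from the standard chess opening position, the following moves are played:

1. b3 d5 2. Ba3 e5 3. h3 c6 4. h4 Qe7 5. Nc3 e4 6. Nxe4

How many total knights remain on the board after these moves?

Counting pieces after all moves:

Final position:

  a b c d e f g h
  ─────────────────
8│♜ ♞ ♝ · ♚ ♝ ♞ ♜│8
7│♟ ♟ · · ♛ ♟ ♟ ♟│7
6│· · ♟ · · · · ·│6
5│· · · ♟ · · · ·│5
4│· · · · ♘ · · ♙│4
3│♗ ♙ · · · · · ·│3
2│♙ · ♙ ♙ ♙ ♙ ♙ ·│2
1│♖ · · ♕ ♔ ♗ ♘ ♖│1
  ─────────────────
  a b c d e f g h


4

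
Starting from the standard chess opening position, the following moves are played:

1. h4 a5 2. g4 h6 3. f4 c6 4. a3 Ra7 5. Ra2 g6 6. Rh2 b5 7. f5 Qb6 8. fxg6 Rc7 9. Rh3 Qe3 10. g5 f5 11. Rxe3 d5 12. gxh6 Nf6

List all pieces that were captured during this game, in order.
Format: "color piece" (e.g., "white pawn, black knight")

Tracking captures:
  fxg6: captured black pawn
  Rxe3: captured black queen
  gxh6: captured black pawn

black pawn, black queen, black pawn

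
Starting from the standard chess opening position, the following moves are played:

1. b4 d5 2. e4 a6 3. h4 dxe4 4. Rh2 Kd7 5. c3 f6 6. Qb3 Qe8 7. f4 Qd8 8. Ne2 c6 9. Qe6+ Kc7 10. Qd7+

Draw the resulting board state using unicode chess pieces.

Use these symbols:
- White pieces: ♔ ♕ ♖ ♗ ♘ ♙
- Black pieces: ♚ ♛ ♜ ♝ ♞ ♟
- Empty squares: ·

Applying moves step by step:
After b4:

♜ ♞ ♝ ♛ ♚ ♝ ♞ ♜
♟ ♟ ♟ ♟ ♟ ♟ ♟ ♟
· · · · · · · ·
· · · · · · · ·
· ♙ · · · · · ·
· · · · · · · ·
♙ · ♙ ♙ ♙ ♙ ♙ ♙
♖ ♘ ♗ ♕ ♔ ♗ ♘ ♖


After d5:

♜ ♞ ♝ ♛ ♚ ♝ ♞ ♜
♟ ♟ ♟ · ♟ ♟ ♟ ♟
· · · · · · · ·
· · · ♟ · · · ·
· ♙ · · · · · ·
· · · · · · · ·
♙ · ♙ ♙ ♙ ♙ ♙ ♙
♖ ♘ ♗ ♕ ♔ ♗ ♘ ♖


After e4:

♜ ♞ ♝ ♛ ♚ ♝ ♞ ♜
♟ ♟ ♟ · ♟ ♟ ♟ ♟
· · · · · · · ·
· · · ♟ · · · ·
· ♙ · · ♙ · · ·
· · · · · · · ·
♙ · ♙ ♙ · ♙ ♙ ♙
♖ ♘ ♗ ♕ ♔ ♗ ♘ ♖


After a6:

♜ ♞ ♝ ♛ ♚ ♝ ♞ ♜
· ♟ ♟ · ♟ ♟ ♟ ♟
♟ · · · · · · ·
· · · ♟ · · · ·
· ♙ · · ♙ · · ·
· · · · · · · ·
♙ · ♙ ♙ · ♙ ♙ ♙
♖ ♘ ♗ ♕ ♔ ♗ ♘ ♖


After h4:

♜ ♞ ♝ ♛ ♚ ♝ ♞ ♜
· ♟ ♟ · ♟ ♟ ♟ ♟
♟ · · · · · · ·
· · · ♟ · · · ·
· ♙ · · ♙ · · ♙
· · · · · · · ·
♙ · ♙ ♙ · ♙ ♙ ·
♖ ♘ ♗ ♕ ♔ ♗ ♘ ♖


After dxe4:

♜ ♞ ♝ ♛ ♚ ♝ ♞ ♜
· ♟ ♟ · ♟ ♟ ♟ ♟
♟ · · · · · · ·
· · · · · · · ·
· ♙ · · ♟ · · ♙
· · · · · · · ·
♙ · ♙ ♙ · ♙ ♙ ·
♖ ♘ ♗ ♕ ♔ ♗ ♘ ♖


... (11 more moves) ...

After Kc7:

♜ ♞ ♝ ♛ · ♝ ♞ ♜
· ♟ ♚ · ♟ · ♟ ♟
♟ · ♟ · ♕ ♟ · ·
· · · · · · · ·
· ♙ · · ♟ ♙ · ♙
· · ♙ · · · · ·
♙ · · ♙ ♘ · ♙ ♖
♖ ♘ ♗ · ♔ ♗ · ·


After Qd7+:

♜ ♞ ♝ ♛ · ♝ ♞ ♜
· ♟ ♚ ♕ ♟ · ♟ ♟
♟ · ♟ · · ♟ · ·
· · · · · · · ·
· ♙ · · ♟ ♙ · ♙
· · ♙ · · · · ·
♙ · · ♙ ♘ · ♙ ♖
♖ ♘ ♗ · ♔ ♗ · ·



  a b c d e f g h
  ─────────────────
8│♜ ♞ ♝ ♛ · ♝ ♞ ♜│8
7│· ♟ ♚ ♕ ♟ · ♟ ♟│7
6│♟ · ♟ · · ♟ · ·│6
5│· · · · · · · ·│5
4│· ♙ · · ♟ ♙ · ♙│4
3│· · ♙ · · · · ·│3
2│♙ · · ♙ ♘ · ♙ ♖│2
1│♖ ♘ ♗ · ♔ ♗ · ·│1
  ─────────────────
  a b c d e f g h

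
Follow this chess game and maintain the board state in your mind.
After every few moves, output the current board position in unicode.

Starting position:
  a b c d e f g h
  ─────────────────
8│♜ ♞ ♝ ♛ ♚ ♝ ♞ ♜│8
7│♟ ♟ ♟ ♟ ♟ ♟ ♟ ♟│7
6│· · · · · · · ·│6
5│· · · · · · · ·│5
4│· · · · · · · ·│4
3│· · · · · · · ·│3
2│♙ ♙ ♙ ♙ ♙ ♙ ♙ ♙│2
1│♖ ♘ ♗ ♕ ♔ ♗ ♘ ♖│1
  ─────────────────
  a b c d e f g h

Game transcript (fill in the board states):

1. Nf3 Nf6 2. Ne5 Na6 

  a b c d e f g h
  ─────────────────
8│♜ · ♝ ♛ ♚ ♝ · ♜│8
7│♟ ♟ ♟ ♟ ♟ ♟ ♟ ♟│7
6│♞ · · · · ♞ · ·│6
5│· · · · ♘ · · ·│5
4│· · · · · · · ·│4
3│· · · · · · · ·│3
2│♙ ♙ ♙ ♙ ♙ ♙ ♙ ♙│2
1│♖ ♘ ♗ ♕ ♔ ♗ · ♖│1
  ─────────────────
  a b c d e f g h

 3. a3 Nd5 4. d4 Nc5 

  a b c d e f g h
  ─────────────────
8│♜ · ♝ ♛ ♚ ♝ · ♜│8
7│♟ ♟ ♟ ♟ ♟ ♟ ♟ ♟│7
6│· · · · · · · ·│6
5│· · ♞ ♞ ♘ · · ·│5
4│· · · ♙ · · · ·│4
3│♙ · · · · · · ·│3
2│· ♙ ♙ · ♙ ♙ ♙ ♙│2
1│♖ ♘ ♗ ♕ ♔ ♗ · ♖│1
  ─────────────────
  a b c d e f g h

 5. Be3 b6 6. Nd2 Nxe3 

  a b c d e f g h
  ─────────────────
8│♜ · ♝ ♛ ♚ ♝ · ♜│8
7│♟ · ♟ ♟ ♟ ♟ ♟ ♟│7
6│· ♟ · · · · · ·│6
5│· · ♞ · ♘ · · ·│5
4│· · · ♙ · · · ·│4
3│♙ · · · ♞ · · ·│3
2│· ♙ ♙ ♘ ♙ ♙ ♙ ♙│2
1│♖ · · ♕ ♔ ♗ · ♖│1
  ─────────────────
  a b c d e f g h

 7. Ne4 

  a b c d e f g h
  ─────────────────
8│♜ · ♝ ♛ ♚ ♝ · ♜│8
7│♟ · ♟ ♟ ♟ ♟ ♟ ♟│7
6│· ♟ · · · · · ·│6
5│· · ♞ · ♘ · · ·│5
4│· · · ♙ ♘ · · ·│4
3│♙ · · · ♞ · · ·│3
2│· ♙ ♙ · ♙ ♙ ♙ ♙│2
1│♖ · · ♕ ♔ ♗ · ♖│1
  ─────────────────
  a b c d e f g h


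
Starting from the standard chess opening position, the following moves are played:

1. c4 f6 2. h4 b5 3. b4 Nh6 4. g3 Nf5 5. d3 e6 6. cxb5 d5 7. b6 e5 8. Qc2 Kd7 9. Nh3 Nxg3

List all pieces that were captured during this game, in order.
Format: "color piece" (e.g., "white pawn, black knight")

Tracking captures:
  cxb5: captured black pawn
  Nxg3: captured white pawn

black pawn, white pawn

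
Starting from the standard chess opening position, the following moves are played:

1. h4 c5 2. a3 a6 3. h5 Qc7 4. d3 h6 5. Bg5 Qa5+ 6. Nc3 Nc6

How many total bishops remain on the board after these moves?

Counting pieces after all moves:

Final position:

  a b c d e f g h
  ─────────────────
8│♜ · ♝ · ♚ ♝ ♞ ♜│8
7│· ♟ · ♟ ♟ ♟ ♟ ·│7
6│♟ · ♞ · · · · ♟│6
5│♛ · ♟ · · · ♗ ♙│5
4│· · · · · · · ·│4
3│♙ · ♘ ♙ · · · ·│3
2│· ♙ ♙ · ♙ ♙ ♙ ·│2
1│♖ · · ♕ ♔ ♗ ♘ ♖│1
  ─────────────────
  a b c d e f g h


4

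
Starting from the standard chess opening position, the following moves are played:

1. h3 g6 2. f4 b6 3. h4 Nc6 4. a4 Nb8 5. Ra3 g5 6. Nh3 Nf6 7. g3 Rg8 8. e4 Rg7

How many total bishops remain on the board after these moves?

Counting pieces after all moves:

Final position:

  a b c d e f g h
  ─────────────────
8│♜ ♞ ♝ ♛ ♚ ♝ · ·│8
7│♟ · ♟ ♟ ♟ ♟ ♜ ♟│7
6│· ♟ · · · ♞ · ·│6
5│· · · · · · ♟ ·│5
4│♙ · · · ♙ ♙ · ♙│4
3│♖ · · · · · ♙ ♘│3
2│· ♙ ♙ ♙ · · · ·│2
1│· ♘ ♗ ♕ ♔ ♗ · ♖│1
  ─────────────────
  a b c d e f g h


4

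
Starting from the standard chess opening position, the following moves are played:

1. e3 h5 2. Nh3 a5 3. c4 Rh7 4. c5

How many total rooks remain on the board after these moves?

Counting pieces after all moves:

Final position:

  a b c d e f g h
  ─────────────────
8│♜ ♞ ♝ ♛ ♚ ♝ ♞ ·│8
7│· ♟ ♟ ♟ ♟ ♟ ♟ ♜│7
6│· · · · · · · ·│6
5│♟ · ♙ · · · · ♟│5
4│· · · · · · · ·│4
3│· · · · ♙ · · ♘│3
2│♙ ♙ · ♙ · ♙ ♙ ♙│2
1│♖ ♘ ♗ ♕ ♔ ♗ · ♖│1
  ─────────────────
  a b c d e f g h


4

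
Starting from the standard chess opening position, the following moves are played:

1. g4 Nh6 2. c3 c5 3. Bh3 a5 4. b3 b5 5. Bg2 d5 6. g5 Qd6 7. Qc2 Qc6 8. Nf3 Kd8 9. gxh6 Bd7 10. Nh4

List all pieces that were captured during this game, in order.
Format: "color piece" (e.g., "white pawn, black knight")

Tracking captures:
  gxh6: captured black knight

black knight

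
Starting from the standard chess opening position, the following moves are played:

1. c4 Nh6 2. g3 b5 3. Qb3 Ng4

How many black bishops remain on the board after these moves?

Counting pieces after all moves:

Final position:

  a b c d e f g h
  ─────────────────
8│♜ ♞ ♝ ♛ ♚ ♝ · ♜│8
7│♟ · ♟ ♟ ♟ ♟ ♟ ♟│7
6│· · · · · · · ·│6
5│· ♟ · · · · · ·│5
4│· · ♙ · · · ♞ ·│4
3│· ♕ · · · · ♙ ·│3
2│♙ ♙ · ♙ ♙ ♙ · ♙│2
1│♖ ♘ ♗ · ♔ ♗ ♘ ♖│1
  ─────────────────
  a b c d e f g h


2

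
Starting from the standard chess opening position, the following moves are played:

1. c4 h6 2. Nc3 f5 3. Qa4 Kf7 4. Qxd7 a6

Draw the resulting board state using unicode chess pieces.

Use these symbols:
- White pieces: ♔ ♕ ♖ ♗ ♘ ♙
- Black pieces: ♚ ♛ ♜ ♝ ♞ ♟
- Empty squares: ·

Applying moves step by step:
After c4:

♜ ♞ ♝ ♛ ♚ ♝ ♞ ♜
♟ ♟ ♟ ♟ ♟ ♟ ♟ ♟
· · · · · · · ·
· · · · · · · ·
· · ♙ · · · · ·
· · · · · · · ·
♙ ♙ · ♙ ♙ ♙ ♙ ♙
♖ ♘ ♗ ♕ ♔ ♗ ♘ ♖


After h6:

♜ ♞ ♝ ♛ ♚ ♝ ♞ ♜
♟ ♟ ♟ ♟ ♟ ♟ ♟ ·
· · · · · · · ♟
· · · · · · · ·
· · ♙ · · · · ·
· · · · · · · ·
♙ ♙ · ♙ ♙ ♙ ♙ ♙
♖ ♘ ♗ ♕ ♔ ♗ ♘ ♖


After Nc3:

♜ ♞ ♝ ♛ ♚ ♝ ♞ ♜
♟ ♟ ♟ ♟ ♟ ♟ ♟ ·
· · · · · · · ♟
· · · · · · · ·
· · ♙ · · · · ·
· · ♘ · · · · ·
♙ ♙ · ♙ ♙ ♙ ♙ ♙
♖ · ♗ ♕ ♔ ♗ ♘ ♖


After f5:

♜ ♞ ♝ ♛ ♚ ♝ ♞ ♜
♟ ♟ ♟ ♟ ♟ · ♟ ·
· · · · · · · ♟
· · · · · ♟ · ·
· · ♙ · · · · ·
· · ♘ · · · · ·
♙ ♙ · ♙ ♙ ♙ ♙ ♙
♖ · ♗ ♕ ♔ ♗ ♘ ♖


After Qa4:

♜ ♞ ♝ ♛ ♚ ♝ ♞ ♜
♟ ♟ ♟ ♟ ♟ · ♟ ·
· · · · · · · ♟
· · · · · ♟ · ·
♕ · ♙ · · · · ·
· · ♘ · · · · ·
♙ ♙ · ♙ ♙ ♙ ♙ ♙
♖ · ♗ · ♔ ♗ ♘ ♖


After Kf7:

♜ ♞ ♝ ♛ · ♝ ♞ ♜
♟ ♟ ♟ ♟ ♟ ♚ ♟ ·
· · · · · · · ♟
· · · · · ♟ · ·
♕ · ♙ · · · · ·
· · ♘ · · · · ·
♙ ♙ · ♙ ♙ ♙ ♙ ♙
♖ · ♗ · ♔ ♗ ♘ ♖


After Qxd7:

♜ ♞ ♝ ♛ · ♝ ♞ ♜
♟ ♟ ♟ ♕ ♟ ♚ ♟ ·
· · · · · · · ♟
· · · · · ♟ · ·
· · ♙ · · · · ·
· · ♘ · · · · ·
♙ ♙ · ♙ ♙ ♙ ♙ ♙
♖ · ♗ · ♔ ♗ ♘ ♖


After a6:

♜ ♞ ♝ ♛ · ♝ ♞ ♜
· ♟ ♟ ♕ ♟ ♚ ♟ ·
♟ · · · · · · ♟
· · · · · ♟ · ·
· · ♙ · · · · ·
· · ♘ · · · · ·
♙ ♙ · ♙ ♙ ♙ ♙ ♙
♖ · ♗ · ♔ ♗ ♘ ♖



  a b c d e f g h
  ─────────────────
8│♜ ♞ ♝ ♛ · ♝ ♞ ♜│8
7│· ♟ ♟ ♕ ♟ ♚ ♟ ·│7
6│♟ · · · · · · ♟│6
5│· · · · · ♟ · ·│5
4│· · ♙ · · · · ·│4
3│· · ♘ · · · · ·│3
2│♙ ♙ · ♙ ♙ ♙ ♙ ♙│2
1│♖ · ♗ · ♔ ♗ ♘ ♖│1
  ─────────────────
  a b c d e f g h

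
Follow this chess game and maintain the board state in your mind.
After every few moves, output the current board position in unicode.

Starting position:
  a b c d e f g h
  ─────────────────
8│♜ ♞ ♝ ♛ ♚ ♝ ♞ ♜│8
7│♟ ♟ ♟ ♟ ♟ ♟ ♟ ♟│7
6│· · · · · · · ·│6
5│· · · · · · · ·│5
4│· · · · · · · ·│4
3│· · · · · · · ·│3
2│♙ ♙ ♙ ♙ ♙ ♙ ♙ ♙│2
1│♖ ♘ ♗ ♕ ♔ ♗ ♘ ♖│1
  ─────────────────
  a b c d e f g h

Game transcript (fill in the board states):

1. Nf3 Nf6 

  a b c d e f g h
  ─────────────────
8│♜ ♞ ♝ ♛ ♚ ♝ · ♜│8
7│♟ ♟ ♟ ♟ ♟ ♟ ♟ ♟│7
6│· · · · · ♞ · ·│6
5│· · · · · · · ·│5
4│· · · · · · · ·│4
3│· · · · · ♘ · ·│3
2│♙ ♙ ♙ ♙ ♙ ♙ ♙ ♙│2
1│♖ ♘ ♗ ♕ ♔ ♗ · ♖│1
  ─────────────────
  a b c d e f g h

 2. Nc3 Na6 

  a b c d e f g h
  ─────────────────
8│♜ · ♝ ♛ ♚ ♝ · ♜│8
7│♟ ♟ ♟ ♟ ♟ ♟ ♟ ♟│7
6│♞ · · · · ♞ · ·│6
5│· · · · · · · ·│5
4│· · · · · · · ·│4
3│· · ♘ · · ♘ · ·│3
2│♙ ♙ ♙ ♙ ♙ ♙ ♙ ♙│2
1│♖ · ♗ ♕ ♔ ♗ · ♖│1
  ─────────────────
  a b c d e f g h

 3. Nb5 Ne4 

  a b c d e f g h
  ─────────────────
8│♜ · ♝ ♛ ♚ ♝ · ♜│8
7│♟ ♟ ♟ ♟ ♟ ♟ ♟ ♟│7
6│♞ · · · · · · ·│6
5│· ♘ · · · · · ·│5
4│· · · · ♞ · · ·│4
3│· · · · · ♘ · ·│3
2│♙ ♙ ♙ ♙ ♙ ♙ ♙ ♙│2
1│♖ · ♗ ♕ ♔ ♗ · ♖│1
  ─────────────────
  a b c d e f g h

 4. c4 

  a b c d e f g h
  ─────────────────
8│♜ · ♝ ♛ ♚ ♝ · ♜│8
7│♟ ♟ ♟ ♟ ♟ ♟ ♟ ♟│7
6│♞ · · · · · · ·│6
5│· ♘ · · · · · ·│5
4│· · ♙ · ♞ · · ·│4
3│· · · · · ♘ · ·│3
2│♙ ♙ · ♙ ♙ ♙ ♙ ♙│2
1│♖ · ♗ ♕ ♔ ♗ · ♖│1
  ─────────────────
  a b c d e f g h


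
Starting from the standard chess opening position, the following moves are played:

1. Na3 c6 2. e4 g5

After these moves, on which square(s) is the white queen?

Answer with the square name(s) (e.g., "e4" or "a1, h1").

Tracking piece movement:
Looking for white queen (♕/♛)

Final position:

  a b c d e f g h
  ─────────────────
8│♜ ♞ ♝ ♛ ♚ ♝ ♞ ♜│8
7│♟ ♟ · ♟ ♟ ♟ · ♟│7
6│· · ♟ · · · · ·│6
5│· · · · · · ♟ ·│5
4│· · · · ♙ · · ·│4
3│♘ · · · · · · ·│3
2│♙ ♙ ♙ ♙ · ♙ ♙ ♙│2
1│♖ · ♗ ♕ ♔ ♗ ♘ ♖│1
  ─────────────────
  a b c d e f g h


d1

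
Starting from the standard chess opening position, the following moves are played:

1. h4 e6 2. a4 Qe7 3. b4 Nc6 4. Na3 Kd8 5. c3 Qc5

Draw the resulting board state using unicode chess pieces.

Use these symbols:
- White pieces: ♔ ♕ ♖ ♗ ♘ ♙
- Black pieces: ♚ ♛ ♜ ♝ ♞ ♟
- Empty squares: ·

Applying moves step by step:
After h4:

♜ ♞ ♝ ♛ ♚ ♝ ♞ ♜
♟ ♟ ♟ ♟ ♟ ♟ ♟ ♟
· · · · · · · ·
· · · · · · · ·
· · · · · · · ♙
· · · · · · · ·
♙ ♙ ♙ ♙ ♙ ♙ ♙ ·
♖ ♘ ♗ ♕ ♔ ♗ ♘ ♖


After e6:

♜ ♞ ♝ ♛ ♚ ♝ ♞ ♜
♟ ♟ ♟ ♟ · ♟ ♟ ♟
· · · · ♟ · · ·
· · · · · · · ·
· · · · · · · ♙
· · · · · · · ·
♙ ♙ ♙ ♙ ♙ ♙ ♙ ·
♖ ♘ ♗ ♕ ♔ ♗ ♘ ♖


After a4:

♜ ♞ ♝ ♛ ♚ ♝ ♞ ♜
♟ ♟ ♟ ♟ · ♟ ♟ ♟
· · · · ♟ · · ·
· · · · · · · ·
♙ · · · · · · ♙
· · · · · · · ·
· ♙ ♙ ♙ ♙ ♙ ♙ ·
♖ ♘ ♗ ♕ ♔ ♗ ♘ ♖


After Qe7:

♜ ♞ ♝ · ♚ ♝ ♞ ♜
♟ ♟ ♟ ♟ ♛ ♟ ♟ ♟
· · · · ♟ · · ·
· · · · · · · ·
♙ · · · · · · ♙
· · · · · · · ·
· ♙ ♙ ♙ ♙ ♙ ♙ ·
♖ ♘ ♗ ♕ ♔ ♗ ♘ ♖


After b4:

♜ ♞ ♝ · ♚ ♝ ♞ ♜
♟ ♟ ♟ ♟ ♛ ♟ ♟ ♟
· · · · ♟ · · ·
· · · · · · · ·
♙ ♙ · · · · · ♙
· · · · · · · ·
· · ♙ ♙ ♙ ♙ ♙ ·
♖ ♘ ♗ ♕ ♔ ♗ ♘ ♖


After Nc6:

♜ · ♝ · ♚ ♝ ♞ ♜
♟ ♟ ♟ ♟ ♛ ♟ ♟ ♟
· · ♞ · ♟ · · ·
· · · · · · · ·
♙ ♙ · · · · · ♙
· · · · · · · ·
· · ♙ ♙ ♙ ♙ ♙ ·
♖ ♘ ♗ ♕ ♔ ♗ ♘ ♖


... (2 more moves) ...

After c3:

♜ · ♝ ♚ · ♝ ♞ ♜
♟ ♟ ♟ ♟ ♛ ♟ ♟ ♟
· · ♞ · ♟ · · ·
· · · · · · · ·
♙ ♙ · · · · · ♙
♘ · ♙ · · · · ·
· · · ♙ ♙ ♙ ♙ ·
♖ · ♗ ♕ ♔ ♗ ♘ ♖


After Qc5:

♜ · ♝ ♚ · ♝ ♞ ♜
♟ ♟ ♟ ♟ · ♟ ♟ ♟
· · ♞ · ♟ · · ·
· · ♛ · · · · ·
♙ ♙ · · · · · ♙
♘ · ♙ · · · · ·
· · · ♙ ♙ ♙ ♙ ·
♖ · ♗ ♕ ♔ ♗ ♘ ♖



  a b c d e f g h
  ─────────────────
8│♜ · ♝ ♚ · ♝ ♞ ♜│8
7│♟ ♟ ♟ ♟ · ♟ ♟ ♟│7
6│· · ♞ · ♟ · · ·│6
5│· · ♛ · · · · ·│5
4│♙ ♙ · · · · · ♙│4
3│♘ · ♙ · · · · ·│3
2│· · · ♙ ♙ ♙ ♙ ·│2
1│♖ · ♗ ♕ ♔ ♗ ♘ ♖│1
  ─────────────────
  a b c d e f g h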